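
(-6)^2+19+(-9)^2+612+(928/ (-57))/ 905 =38584652/ 51585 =747.98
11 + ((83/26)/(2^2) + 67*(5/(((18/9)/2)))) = 36067/104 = 346.80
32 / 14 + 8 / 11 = 232 / 77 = 3.01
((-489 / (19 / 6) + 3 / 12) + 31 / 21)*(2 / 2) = -152.69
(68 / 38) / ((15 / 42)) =476 / 95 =5.01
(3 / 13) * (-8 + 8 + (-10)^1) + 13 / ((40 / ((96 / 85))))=-10722 / 5525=-1.94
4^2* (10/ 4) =40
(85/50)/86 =17/860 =0.02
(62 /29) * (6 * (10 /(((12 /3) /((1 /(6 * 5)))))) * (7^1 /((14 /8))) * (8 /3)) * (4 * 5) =19840 /87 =228.05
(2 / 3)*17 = 34 / 3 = 11.33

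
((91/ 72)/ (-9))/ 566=-91/ 366768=-0.00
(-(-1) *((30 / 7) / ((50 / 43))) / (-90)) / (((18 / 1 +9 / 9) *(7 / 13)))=-559 / 139650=-0.00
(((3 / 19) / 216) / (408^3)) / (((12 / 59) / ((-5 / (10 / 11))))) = -649 / 2229861187584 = -0.00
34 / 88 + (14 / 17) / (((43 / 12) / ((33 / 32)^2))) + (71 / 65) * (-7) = -469336761 / 66901120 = -7.02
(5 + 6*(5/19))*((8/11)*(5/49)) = 5000/10241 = 0.49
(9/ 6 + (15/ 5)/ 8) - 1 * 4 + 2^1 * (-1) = -33/ 8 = -4.12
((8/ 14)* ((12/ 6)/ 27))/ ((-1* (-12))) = 2/ 567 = 0.00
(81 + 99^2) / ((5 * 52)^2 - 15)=9882 / 67585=0.15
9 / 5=1.80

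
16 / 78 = 8 / 39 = 0.21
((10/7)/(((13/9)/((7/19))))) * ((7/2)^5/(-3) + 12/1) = -234825/3952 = -59.42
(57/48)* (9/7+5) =209/28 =7.46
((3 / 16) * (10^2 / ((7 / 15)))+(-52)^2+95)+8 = 79721 / 28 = 2847.18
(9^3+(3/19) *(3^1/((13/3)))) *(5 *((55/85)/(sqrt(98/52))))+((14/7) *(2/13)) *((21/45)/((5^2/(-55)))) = -308/975+9904950 *sqrt(26)/29393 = 1717.97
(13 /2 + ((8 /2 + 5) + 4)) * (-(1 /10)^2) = -39 /200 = -0.20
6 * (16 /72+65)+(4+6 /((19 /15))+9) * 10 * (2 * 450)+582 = 9154480 /57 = 160604.91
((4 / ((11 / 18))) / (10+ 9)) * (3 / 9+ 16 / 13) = 1464 / 2717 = 0.54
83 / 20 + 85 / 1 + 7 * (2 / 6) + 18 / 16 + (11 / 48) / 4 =92.67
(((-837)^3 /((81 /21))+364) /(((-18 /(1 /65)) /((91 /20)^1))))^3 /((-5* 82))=-503989603727917.00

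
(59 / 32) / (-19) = -59 / 608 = -0.10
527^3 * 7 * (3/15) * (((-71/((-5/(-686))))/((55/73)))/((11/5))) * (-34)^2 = -4211075658683717768/3025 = -1392091126837592.65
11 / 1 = 11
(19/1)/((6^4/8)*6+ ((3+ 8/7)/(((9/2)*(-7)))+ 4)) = 8379/430358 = 0.02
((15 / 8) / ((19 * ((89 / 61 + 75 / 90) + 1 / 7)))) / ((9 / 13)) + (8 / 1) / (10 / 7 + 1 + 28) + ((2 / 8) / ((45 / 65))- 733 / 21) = -18145773194 / 530233893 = -34.22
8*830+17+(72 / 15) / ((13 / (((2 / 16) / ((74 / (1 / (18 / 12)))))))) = 16010086 / 2405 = 6657.00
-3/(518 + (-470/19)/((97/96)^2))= -536313/88271858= -0.01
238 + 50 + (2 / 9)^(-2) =1233 / 4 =308.25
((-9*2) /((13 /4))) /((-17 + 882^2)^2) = -72 /7866810908437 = -0.00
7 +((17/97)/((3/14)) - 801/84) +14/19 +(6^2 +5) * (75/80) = 23194861/619248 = 37.46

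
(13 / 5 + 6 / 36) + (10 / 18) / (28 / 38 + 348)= 412706 / 149085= 2.77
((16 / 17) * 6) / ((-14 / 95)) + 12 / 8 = -8763 / 238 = -36.82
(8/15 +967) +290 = 18863/15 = 1257.53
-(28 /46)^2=-196 /529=-0.37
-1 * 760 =-760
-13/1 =-13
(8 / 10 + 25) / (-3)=-43 / 5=-8.60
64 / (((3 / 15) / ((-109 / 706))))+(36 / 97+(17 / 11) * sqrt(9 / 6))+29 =-685983 / 34241+17 * sqrt(6) / 22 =-18.14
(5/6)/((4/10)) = 2.08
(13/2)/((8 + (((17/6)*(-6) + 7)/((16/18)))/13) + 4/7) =2366/2805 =0.84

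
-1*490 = -490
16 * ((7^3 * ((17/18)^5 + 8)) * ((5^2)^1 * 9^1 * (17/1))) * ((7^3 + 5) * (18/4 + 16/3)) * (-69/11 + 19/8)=-1414712447920241575/577368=-2450278588214.52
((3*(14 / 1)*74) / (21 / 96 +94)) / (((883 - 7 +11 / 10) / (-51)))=-161024 / 83951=-1.92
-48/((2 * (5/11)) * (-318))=0.17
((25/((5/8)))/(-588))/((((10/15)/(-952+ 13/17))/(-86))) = -6953530/833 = -8347.58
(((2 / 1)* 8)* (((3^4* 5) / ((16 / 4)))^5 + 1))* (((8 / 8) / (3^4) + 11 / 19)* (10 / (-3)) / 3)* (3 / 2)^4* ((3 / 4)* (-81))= 669299162036102325 / 19456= 34400655943467.43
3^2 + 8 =17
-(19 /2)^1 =-19 /2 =-9.50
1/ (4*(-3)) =-1/ 12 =-0.08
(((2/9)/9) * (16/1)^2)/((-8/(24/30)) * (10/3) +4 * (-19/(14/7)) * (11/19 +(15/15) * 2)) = -256/5319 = -0.05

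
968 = 968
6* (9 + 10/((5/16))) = 246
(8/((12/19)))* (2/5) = 5.07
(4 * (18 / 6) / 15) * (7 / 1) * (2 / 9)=1.24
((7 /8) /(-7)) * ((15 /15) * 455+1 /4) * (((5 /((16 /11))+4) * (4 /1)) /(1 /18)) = -1950291 /64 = -30473.30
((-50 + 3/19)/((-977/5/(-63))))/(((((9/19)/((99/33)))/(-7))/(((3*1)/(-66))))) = -696045/21494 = -32.38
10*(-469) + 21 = -4669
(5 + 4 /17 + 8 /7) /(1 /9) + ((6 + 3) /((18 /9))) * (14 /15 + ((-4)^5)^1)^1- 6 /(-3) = -2703916 /595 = -4544.40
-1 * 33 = -33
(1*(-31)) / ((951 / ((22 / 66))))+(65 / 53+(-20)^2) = 60667402 / 151209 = 401.22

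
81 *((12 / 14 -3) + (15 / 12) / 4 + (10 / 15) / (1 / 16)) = 80163 / 112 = 715.74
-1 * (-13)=13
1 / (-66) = -1 / 66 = -0.02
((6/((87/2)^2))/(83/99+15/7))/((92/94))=21714/19981319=0.00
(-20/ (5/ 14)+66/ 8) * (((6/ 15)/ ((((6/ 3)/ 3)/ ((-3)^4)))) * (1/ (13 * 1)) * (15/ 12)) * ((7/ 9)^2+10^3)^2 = -1254667616591/ 5616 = -223409475.89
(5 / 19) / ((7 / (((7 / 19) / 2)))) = 5 / 722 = 0.01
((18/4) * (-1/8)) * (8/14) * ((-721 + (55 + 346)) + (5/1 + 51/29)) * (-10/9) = -22710/203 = -111.87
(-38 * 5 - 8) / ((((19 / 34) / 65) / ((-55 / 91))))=1851300 / 133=13919.55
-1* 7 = -7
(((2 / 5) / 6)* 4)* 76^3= 1755904 / 15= 117060.27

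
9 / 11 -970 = -10661 / 11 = -969.18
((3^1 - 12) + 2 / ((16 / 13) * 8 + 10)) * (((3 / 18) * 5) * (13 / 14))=-2665 / 387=-6.89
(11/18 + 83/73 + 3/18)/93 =0.02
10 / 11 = 0.91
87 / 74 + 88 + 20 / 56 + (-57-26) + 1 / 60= 101779 / 15540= 6.55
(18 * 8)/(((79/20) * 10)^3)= 1152/493039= 0.00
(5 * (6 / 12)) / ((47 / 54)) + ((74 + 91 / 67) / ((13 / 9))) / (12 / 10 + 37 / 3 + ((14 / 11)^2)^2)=886271948460 / 145259336131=6.10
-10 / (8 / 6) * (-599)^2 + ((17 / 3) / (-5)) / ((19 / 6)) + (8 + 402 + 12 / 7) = -3578492871 / 1330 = -2690596.14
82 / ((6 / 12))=164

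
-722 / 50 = -361 / 25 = -14.44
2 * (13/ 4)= 13/ 2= 6.50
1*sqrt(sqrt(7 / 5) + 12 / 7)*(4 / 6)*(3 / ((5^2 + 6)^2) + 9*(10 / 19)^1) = 57698*sqrt(245*sqrt(35) + 2100) / 639065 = 5.38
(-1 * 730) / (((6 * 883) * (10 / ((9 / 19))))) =-219 / 33554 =-0.01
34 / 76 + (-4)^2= 625 / 38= 16.45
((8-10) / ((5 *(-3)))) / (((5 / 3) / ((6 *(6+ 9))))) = 7.20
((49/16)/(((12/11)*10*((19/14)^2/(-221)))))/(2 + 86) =-530621/1386240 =-0.38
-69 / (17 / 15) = -1035 / 17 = -60.88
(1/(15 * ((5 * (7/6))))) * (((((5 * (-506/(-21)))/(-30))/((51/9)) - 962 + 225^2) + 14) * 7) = 35468872/8925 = 3974.10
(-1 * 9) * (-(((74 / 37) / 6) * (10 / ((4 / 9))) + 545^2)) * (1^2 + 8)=24059632.50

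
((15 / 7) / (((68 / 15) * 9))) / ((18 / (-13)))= -325 / 8568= -0.04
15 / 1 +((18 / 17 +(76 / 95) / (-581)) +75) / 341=15.22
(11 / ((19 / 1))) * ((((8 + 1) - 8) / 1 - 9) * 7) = -616 / 19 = -32.42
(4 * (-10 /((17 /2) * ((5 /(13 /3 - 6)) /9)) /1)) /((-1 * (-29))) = 0.49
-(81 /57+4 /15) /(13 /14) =-518 /285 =-1.82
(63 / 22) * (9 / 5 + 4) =1827 / 110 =16.61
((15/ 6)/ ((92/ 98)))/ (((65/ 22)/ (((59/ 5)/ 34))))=31801/ 101660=0.31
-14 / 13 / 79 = -14 / 1027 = -0.01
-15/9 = -5/3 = -1.67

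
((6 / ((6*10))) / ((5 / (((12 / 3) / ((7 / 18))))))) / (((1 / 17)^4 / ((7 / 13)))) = 3006756 / 325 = 9251.56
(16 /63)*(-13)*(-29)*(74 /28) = 111592 /441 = 253.04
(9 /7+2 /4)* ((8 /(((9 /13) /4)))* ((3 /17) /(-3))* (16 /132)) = -20800 /35343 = -0.59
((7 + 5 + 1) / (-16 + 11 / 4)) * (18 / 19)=-936 / 1007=-0.93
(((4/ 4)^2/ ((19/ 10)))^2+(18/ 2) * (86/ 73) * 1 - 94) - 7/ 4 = -8946343/ 105412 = -84.87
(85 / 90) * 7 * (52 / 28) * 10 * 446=492830 / 9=54758.89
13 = 13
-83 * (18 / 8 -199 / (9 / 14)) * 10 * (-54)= -13773435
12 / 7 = 1.71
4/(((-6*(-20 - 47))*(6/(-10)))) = -10/603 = -0.02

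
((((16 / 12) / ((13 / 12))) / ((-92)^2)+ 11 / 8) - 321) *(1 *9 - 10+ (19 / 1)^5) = -21770449117569 / 27508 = -791422463.20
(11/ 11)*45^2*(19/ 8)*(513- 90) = 2034365.62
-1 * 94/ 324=-47/ 162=-0.29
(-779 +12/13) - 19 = -10362/13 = -797.08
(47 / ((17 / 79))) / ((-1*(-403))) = 3713 / 6851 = 0.54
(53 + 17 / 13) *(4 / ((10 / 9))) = 12708 / 65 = 195.51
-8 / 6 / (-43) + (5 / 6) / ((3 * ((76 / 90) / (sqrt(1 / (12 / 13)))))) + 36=25 * sqrt(39) / 456 + 4648 / 129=36.37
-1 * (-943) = 943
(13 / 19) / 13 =0.05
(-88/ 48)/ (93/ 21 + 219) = -77/ 9384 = -0.01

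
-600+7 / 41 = -24593 / 41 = -599.83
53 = 53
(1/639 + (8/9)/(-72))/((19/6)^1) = -124/36423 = -0.00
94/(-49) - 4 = -290/49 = -5.92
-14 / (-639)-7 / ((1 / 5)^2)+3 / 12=-174.73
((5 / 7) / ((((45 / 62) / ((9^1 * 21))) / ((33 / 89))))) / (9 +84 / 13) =4.46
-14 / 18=-7 / 9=-0.78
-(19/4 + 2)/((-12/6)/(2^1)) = 27/4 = 6.75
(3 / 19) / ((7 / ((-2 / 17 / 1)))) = -6 / 2261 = -0.00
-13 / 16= -0.81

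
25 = 25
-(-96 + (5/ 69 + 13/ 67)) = 442576/ 4623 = 95.73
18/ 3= 6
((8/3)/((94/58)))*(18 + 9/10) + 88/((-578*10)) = 2110978/67915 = 31.08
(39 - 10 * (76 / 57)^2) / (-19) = -191 / 171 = -1.12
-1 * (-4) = 4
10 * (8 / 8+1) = 20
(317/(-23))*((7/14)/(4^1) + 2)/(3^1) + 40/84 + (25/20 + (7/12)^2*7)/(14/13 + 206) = -578487577/62411328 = -9.27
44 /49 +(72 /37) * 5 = 10.63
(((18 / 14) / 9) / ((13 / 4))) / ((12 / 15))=5 / 91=0.05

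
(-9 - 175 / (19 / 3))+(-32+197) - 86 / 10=11378 / 95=119.77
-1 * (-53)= 53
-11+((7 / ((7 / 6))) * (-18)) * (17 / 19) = -2045 / 19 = -107.63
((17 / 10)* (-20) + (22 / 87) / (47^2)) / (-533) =6534200 / 102433539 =0.06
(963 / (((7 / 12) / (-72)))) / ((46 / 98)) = -5824224 / 23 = -253227.13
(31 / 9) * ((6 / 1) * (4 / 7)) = 248 / 21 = 11.81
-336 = -336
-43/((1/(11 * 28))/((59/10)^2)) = -11525591/25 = -461023.64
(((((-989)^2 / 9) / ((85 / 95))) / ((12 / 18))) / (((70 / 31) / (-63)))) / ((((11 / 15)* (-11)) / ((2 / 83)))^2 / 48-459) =-3733213983120 / 1377561833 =-2710.02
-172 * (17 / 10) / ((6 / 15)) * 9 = -6579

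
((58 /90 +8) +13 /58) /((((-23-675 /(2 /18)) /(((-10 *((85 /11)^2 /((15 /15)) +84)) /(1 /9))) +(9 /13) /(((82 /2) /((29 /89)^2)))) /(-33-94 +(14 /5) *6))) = -32287182044922961 /15635015429420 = -2065.06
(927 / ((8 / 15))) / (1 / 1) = 13905 / 8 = 1738.12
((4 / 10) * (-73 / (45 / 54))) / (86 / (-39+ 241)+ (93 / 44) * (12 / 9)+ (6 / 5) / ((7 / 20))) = -5.25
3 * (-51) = -153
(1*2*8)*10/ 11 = 160/ 11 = 14.55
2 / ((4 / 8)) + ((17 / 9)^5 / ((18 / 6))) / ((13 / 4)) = 14891072 / 2302911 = 6.47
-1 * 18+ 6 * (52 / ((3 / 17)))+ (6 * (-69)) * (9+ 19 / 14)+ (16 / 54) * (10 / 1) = -479095 / 189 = -2534.89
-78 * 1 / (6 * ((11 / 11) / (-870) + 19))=-11310 / 16529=-0.68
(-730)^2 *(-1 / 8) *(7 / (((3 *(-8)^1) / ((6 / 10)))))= 186515 / 16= 11657.19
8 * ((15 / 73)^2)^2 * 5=2025000 / 28398241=0.07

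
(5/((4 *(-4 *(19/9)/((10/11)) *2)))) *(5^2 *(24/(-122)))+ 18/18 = 67871/50996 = 1.33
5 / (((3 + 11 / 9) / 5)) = 225 / 38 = 5.92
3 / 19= 0.16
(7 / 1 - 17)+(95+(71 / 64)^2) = 353201 / 4096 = 86.23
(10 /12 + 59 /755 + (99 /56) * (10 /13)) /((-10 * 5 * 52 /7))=-0.01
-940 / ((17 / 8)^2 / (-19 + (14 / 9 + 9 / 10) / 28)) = 71679136 / 18207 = 3936.90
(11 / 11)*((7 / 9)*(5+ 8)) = 91 / 9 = 10.11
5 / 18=0.28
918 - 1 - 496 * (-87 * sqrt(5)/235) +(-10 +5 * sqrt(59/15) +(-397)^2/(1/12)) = sqrt(885)/3 +43152 * sqrt(5)/235 +1892215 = 1892635.52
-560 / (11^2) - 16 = -2496 / 121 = -20.63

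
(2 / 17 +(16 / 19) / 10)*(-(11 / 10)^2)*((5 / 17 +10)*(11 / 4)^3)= -183759191 / 3514240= -52.29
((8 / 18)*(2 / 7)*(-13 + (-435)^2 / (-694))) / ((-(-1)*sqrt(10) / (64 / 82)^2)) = -58001408*sqrt(10) / 26248815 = -6.99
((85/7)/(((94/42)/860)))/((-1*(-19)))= 219300/893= 245.58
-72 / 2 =-36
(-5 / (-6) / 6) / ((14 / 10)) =25 / 252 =0.10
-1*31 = -31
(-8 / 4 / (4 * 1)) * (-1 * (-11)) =-11 / 2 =-5.50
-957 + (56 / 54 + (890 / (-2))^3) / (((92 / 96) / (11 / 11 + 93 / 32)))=-297409585771 / 828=-359190320.98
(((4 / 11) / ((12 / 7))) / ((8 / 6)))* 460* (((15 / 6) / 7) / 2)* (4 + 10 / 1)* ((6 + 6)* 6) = 13172.73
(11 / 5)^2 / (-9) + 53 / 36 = 841 / 900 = 0.93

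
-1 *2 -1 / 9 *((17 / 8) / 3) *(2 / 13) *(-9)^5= 37075 / 52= 712.98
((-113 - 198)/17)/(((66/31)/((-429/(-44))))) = -125333/1496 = -83.78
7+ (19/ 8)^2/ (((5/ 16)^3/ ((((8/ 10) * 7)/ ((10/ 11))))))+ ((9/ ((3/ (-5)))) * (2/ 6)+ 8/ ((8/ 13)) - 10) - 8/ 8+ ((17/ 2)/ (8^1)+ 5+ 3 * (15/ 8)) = 57712631/ 50000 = 1154.25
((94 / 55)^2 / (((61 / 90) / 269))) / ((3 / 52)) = 741587808 / 36905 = 20094.51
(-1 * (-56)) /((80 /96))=336 /5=67.20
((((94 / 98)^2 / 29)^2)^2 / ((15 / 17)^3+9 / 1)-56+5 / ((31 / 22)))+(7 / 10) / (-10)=-45533846996997536852303647171 / 866954470182772497077827800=-52.52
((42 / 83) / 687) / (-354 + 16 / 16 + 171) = -1 / 247091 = -0.00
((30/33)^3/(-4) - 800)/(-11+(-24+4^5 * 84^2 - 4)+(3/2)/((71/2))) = -2224075/20082310347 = -0.00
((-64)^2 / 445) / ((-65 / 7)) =-28672 / 28925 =-0.99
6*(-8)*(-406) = 19488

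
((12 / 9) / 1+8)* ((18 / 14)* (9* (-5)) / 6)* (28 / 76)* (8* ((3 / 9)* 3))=-265.26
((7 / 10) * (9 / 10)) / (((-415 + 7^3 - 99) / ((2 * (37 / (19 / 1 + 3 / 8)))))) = -1036 / 73625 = -0.01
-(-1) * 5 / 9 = 5 / 9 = 0.56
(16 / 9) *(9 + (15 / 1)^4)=90016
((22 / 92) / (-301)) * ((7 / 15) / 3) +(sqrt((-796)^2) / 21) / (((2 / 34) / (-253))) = -101578093397 / 623070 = -163028.38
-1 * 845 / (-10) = 84.50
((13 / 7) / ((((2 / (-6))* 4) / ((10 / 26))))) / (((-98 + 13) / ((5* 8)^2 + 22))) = 2433 / 238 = 10.22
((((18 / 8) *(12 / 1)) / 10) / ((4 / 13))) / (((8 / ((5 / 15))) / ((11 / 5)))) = 1287 / 1600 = 0.80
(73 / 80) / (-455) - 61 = -2220473 / 36400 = -61.00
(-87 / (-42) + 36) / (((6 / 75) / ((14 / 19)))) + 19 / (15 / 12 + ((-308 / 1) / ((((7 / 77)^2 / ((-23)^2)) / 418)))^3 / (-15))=29828494269833969126401040326111495 / 85064373902716009516190584044322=350.66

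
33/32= 1.03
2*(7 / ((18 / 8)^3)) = 896 / 729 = 1.23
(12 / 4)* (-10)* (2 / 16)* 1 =-15 / 4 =-3.75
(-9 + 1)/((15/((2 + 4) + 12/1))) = -48/5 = -9.60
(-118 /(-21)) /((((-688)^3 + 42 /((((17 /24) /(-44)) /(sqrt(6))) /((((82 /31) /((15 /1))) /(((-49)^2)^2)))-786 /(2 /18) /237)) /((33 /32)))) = -74307750987158042925285512872987 /4176117962379188838911271756915277825408 + 83245662827403394395 * sqrt(6) /19090824970876291835022956603041270059008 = -0.00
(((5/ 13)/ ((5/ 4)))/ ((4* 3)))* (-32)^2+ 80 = 4144/ 39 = 106.26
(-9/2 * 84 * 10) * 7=-26460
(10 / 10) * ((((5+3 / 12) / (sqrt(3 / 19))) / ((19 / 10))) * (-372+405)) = 1155 * sqrt(57) / 38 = 229.48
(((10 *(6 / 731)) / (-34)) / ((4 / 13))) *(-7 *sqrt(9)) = 4095 / 24854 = 0.16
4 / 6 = 2 / 3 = 0.67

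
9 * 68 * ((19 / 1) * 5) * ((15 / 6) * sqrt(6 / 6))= 145350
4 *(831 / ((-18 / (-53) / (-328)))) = -9630736 / 3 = -3210245.33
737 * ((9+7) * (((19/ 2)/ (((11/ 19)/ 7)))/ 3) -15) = 1321307/ 3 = 440435.67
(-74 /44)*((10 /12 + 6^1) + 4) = -2405 /132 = -18.22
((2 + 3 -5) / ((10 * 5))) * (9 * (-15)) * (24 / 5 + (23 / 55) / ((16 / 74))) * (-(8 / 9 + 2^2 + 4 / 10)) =0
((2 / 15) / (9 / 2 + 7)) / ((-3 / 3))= -4 / 345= -0.01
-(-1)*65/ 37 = 65/ 37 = 1.76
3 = 3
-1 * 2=-2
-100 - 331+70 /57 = -24497 /57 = -429.77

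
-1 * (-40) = 40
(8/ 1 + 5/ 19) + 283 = 5534/ 19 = 291.26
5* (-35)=-175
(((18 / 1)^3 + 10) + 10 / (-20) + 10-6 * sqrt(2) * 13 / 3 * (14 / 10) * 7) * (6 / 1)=35109-7644 * sqrt(2) / 5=32946.95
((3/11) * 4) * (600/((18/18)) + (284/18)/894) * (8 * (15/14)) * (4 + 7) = 193109680/3129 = 61716.10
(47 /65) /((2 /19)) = 893 /130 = 6.87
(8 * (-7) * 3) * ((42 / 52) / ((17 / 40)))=-70560 / 221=-319.28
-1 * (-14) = 14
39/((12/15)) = 195/4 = 48.75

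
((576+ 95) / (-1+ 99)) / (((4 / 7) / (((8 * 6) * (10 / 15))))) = 2684 / 7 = 383.43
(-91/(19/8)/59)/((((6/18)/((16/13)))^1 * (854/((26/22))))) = -2496/752191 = -0.00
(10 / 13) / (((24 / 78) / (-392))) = -980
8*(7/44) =14/11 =1.27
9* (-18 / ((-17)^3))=162 / 4913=0.03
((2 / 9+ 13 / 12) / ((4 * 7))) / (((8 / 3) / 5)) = 235 / 2688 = 0.09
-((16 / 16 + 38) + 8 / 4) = -41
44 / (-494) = -22 / 247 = -0.09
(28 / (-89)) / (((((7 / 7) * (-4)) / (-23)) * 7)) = -23 / 89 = -0.26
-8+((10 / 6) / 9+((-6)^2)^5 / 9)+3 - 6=181398236 / 27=6718453.19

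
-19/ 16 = -1.19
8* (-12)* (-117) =11232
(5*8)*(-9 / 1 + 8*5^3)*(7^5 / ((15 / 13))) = 1732196648 / 3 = 577398882.67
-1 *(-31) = 31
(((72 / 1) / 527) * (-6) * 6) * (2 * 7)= -36288 / 527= -68.86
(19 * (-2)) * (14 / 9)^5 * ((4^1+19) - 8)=-5191.62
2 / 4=1 / 2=0.50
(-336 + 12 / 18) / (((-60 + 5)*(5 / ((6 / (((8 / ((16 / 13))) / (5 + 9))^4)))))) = 1236687872 / 7854275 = 157.45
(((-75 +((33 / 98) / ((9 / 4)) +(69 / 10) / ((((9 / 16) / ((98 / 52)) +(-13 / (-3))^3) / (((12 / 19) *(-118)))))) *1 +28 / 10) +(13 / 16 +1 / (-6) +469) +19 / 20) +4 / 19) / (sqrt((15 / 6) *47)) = 75798734847299 *sqrt(470) / 45387368317200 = 36.21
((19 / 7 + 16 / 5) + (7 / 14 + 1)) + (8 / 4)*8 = 1639 / 70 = 23.41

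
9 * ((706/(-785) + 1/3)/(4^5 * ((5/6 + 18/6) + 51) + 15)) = -11997/132267005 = -0.00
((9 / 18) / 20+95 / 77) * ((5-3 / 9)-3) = 3877 / 1848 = 2.10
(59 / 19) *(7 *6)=2478 / 19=130.42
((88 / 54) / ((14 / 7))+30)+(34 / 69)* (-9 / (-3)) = 20054 / 621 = 32.29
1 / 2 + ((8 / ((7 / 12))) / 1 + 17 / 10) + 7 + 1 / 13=10461 / 455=22.99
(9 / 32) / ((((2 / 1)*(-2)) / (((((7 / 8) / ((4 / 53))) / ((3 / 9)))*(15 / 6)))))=-50085 / 8192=-6.11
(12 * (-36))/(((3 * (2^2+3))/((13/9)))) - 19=-341/7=-48.71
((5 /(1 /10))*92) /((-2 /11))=-25300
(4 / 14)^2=0.08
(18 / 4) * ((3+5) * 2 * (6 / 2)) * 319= 68904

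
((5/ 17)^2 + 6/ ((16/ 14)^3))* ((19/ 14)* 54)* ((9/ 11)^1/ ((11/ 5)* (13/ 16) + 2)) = 2337594795/ 35960848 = 65.00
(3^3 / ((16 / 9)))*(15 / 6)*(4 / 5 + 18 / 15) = 1215 / 16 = 75.94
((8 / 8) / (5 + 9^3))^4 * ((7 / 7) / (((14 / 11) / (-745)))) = -0.00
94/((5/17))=1598/5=319.60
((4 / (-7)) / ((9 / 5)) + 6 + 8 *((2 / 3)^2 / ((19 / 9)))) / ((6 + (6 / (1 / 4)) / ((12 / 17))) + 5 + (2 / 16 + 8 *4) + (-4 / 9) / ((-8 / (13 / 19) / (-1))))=70544 / 738185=0.10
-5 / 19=-0.26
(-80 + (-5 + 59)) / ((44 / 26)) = -169 / 11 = -15.36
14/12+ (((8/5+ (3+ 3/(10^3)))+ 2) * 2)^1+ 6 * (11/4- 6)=-7691/1500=-5.13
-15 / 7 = -2.14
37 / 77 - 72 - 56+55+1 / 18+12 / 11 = -71.37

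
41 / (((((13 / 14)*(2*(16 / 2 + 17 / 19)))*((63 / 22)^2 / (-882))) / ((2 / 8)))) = -66.74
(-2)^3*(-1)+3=11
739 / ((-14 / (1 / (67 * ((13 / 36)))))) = -13302 / 6097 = -2.18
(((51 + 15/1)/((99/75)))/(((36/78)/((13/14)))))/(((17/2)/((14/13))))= 650/51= 12.75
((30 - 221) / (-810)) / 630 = 191 / 510300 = 0.00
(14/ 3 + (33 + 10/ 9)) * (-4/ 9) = -1396/ 81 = -17.23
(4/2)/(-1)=-2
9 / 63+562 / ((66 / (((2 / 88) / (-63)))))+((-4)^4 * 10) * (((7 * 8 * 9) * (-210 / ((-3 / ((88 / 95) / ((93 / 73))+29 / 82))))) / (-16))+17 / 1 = -13476762748459309 / 2209053924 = -6100694.33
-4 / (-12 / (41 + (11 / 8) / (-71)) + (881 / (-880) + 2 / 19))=518921920 / 154209901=3.37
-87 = -87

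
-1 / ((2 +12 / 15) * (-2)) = 5 / 28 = 0.18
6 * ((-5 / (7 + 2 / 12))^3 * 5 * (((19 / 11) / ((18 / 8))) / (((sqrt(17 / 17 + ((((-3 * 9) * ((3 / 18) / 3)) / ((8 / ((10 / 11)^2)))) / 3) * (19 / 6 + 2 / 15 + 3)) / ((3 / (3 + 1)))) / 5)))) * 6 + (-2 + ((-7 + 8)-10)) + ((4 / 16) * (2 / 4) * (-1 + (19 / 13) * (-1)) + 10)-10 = -307800000 * sqrt(1306) / 51918071-147 / 13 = -225.56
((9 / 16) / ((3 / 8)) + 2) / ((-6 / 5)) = -35 / 12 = -2.92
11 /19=0.58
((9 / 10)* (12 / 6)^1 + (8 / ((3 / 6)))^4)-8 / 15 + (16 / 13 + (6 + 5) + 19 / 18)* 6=4265104 / 65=65616.98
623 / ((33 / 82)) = 51086 / 33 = 1548.06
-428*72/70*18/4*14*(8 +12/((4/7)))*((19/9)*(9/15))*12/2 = -6112661.76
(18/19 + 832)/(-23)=-15826/437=-36.22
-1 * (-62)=62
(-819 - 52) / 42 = -871 / 42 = -20.74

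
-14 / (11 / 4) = -5.09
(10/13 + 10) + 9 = 257/13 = 19.77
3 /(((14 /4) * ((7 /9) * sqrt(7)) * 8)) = 27 * sqrt(7) /1372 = 0.05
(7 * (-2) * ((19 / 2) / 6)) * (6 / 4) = -133 / 4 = -33.25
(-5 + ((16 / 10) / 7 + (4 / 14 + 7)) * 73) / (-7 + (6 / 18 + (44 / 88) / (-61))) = -6962784 / 85505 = -81.43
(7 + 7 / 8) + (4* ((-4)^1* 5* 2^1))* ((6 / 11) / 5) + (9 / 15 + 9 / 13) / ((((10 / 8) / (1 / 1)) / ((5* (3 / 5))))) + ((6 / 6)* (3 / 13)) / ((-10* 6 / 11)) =-186481 / 28600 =-6.52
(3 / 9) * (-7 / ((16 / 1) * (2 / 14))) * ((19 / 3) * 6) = -931 / 24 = -38.79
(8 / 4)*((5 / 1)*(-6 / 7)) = -60 / 7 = -8.57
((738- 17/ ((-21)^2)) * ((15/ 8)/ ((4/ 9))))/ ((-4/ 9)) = -43934535/ 6272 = -7004.87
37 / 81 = 0.46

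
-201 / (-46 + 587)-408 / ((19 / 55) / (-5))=60696381 / 10279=5904.89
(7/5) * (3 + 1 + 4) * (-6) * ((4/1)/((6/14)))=-3136/5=-627.20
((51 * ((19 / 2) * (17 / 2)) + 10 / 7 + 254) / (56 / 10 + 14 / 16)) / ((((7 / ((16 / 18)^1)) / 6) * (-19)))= -6531360 / 241129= -27.09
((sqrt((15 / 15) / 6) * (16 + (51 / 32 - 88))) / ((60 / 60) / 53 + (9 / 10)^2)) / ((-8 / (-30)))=-14926125 * sqrt(6) / 281152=-130.04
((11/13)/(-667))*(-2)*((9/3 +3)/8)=33/17342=0.00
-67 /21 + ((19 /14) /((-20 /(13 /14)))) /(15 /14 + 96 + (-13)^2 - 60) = -7732541 /2423400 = -3.19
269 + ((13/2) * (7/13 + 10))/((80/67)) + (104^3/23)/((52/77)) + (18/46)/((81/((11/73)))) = 175883682749/2417760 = 72746.54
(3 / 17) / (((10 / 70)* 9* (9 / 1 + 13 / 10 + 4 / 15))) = 70 / 5389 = 0.01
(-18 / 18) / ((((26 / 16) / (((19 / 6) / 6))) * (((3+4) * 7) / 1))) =-38 / 5733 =-0.01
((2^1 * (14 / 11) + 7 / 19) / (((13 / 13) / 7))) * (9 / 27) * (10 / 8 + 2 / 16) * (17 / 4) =24157 / 608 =39.73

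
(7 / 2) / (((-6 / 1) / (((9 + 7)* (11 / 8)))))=-12.83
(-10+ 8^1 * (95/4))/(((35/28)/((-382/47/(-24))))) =2292/47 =48.77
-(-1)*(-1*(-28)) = 28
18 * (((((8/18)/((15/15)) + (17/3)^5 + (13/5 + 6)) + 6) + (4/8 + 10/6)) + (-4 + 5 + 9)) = 14264693/135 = 105664.39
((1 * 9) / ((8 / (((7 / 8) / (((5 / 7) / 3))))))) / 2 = 2.07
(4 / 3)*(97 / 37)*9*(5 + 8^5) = 38147772 / 37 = 1031020.86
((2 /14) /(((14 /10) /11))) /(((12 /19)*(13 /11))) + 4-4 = 11495 /7644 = 1.50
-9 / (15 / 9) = -27 / 5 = -5.40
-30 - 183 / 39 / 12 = -4741 / 156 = -30.39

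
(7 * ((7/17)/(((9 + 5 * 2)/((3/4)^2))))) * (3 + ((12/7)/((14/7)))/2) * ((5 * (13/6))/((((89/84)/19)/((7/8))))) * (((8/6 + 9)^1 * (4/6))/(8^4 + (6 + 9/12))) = 0.08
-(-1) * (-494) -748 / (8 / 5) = -1923 / 2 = -961.50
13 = 13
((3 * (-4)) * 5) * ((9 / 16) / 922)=-135 / 3688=-0.04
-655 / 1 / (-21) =655 / 21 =31.19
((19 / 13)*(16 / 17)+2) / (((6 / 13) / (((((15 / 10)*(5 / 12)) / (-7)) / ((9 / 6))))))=-1865 / 4284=-0.44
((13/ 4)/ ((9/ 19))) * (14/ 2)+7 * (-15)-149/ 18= -65.25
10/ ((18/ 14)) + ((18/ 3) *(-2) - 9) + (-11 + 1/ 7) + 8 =-16.08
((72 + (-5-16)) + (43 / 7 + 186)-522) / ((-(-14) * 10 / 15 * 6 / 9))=-2196 / 49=-44.82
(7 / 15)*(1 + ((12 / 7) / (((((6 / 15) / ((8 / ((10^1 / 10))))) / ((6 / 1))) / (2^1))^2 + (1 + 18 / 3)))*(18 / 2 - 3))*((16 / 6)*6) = 111513712 / 6048015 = 18.44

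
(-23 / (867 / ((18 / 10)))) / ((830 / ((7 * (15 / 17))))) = -1449 / 4077790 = -0.00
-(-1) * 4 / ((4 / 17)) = 17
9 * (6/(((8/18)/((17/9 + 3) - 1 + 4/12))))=513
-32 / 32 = -1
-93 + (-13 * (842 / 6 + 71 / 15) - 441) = -2419.87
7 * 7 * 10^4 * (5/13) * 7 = 17150000/13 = 1319230.77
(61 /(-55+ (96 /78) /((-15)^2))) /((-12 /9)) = 535275 /643436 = 0.83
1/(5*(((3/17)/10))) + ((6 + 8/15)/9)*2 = 1726/135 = 12.79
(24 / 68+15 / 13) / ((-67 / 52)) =-1332 / 1139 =-1.17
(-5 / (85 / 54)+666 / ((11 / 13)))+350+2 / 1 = 212416 / 187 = 1135.91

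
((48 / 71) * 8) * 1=384 / 71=5.41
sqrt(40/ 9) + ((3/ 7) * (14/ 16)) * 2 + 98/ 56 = 4.61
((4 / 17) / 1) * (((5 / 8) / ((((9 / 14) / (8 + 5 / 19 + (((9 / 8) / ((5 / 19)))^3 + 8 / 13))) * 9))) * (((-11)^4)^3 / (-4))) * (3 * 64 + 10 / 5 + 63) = -2588525517047596986094081 / 5804697600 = -445936325270001.49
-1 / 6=-0.17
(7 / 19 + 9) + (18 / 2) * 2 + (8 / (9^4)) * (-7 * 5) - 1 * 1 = 3281741 / 124659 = 26.33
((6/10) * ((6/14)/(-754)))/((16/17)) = -153/422240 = -0.00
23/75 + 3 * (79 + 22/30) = 17963/75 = 239.51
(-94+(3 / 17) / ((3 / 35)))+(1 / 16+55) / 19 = -460175 / 5168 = -89.04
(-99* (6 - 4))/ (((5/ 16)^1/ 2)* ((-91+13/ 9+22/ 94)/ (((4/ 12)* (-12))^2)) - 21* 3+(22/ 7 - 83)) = 300174336/ 217898405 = 1.38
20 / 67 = 0.30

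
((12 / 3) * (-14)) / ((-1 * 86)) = 28 / 43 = 0.65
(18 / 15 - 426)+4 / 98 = -104066 / 245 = -424.76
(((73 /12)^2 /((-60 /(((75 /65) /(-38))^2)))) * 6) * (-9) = 239805 /7809152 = 0.03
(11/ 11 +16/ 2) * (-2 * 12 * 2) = -432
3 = 3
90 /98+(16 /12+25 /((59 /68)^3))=1223518049 /30190713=40.53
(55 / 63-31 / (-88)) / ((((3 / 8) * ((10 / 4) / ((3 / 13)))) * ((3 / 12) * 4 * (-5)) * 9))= -13586 / 2027025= -0.01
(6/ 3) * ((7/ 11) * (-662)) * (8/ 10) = -37072/ 55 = -674.04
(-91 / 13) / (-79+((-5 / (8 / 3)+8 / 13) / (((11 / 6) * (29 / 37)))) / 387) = 14978964 / 169053155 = 0.09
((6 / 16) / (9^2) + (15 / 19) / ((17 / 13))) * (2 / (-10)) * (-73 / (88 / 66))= 3098339 / 465120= 6.66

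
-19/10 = -1.90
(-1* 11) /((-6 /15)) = 55 /2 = 27.50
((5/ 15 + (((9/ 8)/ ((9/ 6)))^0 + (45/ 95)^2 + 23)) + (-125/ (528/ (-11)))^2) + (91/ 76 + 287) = 265772785/ 831744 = 319.54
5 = 5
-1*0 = 0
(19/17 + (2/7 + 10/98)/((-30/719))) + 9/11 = -2022467/274890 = -7.36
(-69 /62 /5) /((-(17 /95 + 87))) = 1311 /513484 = 0.00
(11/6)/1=11/6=1.83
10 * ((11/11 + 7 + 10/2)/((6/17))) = 368.33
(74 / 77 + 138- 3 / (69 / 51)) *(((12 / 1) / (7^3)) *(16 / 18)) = 7749536 / 1822359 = 4.25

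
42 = 42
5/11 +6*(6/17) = 481/187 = 2.57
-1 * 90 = -90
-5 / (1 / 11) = -55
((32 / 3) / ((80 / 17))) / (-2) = -17 / 15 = -1.13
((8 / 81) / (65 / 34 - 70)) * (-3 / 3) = 272 / 187515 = 0.00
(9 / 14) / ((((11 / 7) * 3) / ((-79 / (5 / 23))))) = -5451 / 110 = -49.55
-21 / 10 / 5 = -21 / 50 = -0.42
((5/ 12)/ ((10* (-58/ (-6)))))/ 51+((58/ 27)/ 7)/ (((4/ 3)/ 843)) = 16069835/ 82824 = 194.02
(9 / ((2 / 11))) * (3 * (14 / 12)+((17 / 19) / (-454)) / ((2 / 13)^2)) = 11671209 / 69008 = 169.13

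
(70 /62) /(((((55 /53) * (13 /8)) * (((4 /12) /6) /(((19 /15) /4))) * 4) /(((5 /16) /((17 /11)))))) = 21147 /109616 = 0.19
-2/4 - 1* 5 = -11/2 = -5.50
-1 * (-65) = 65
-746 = -746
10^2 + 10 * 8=180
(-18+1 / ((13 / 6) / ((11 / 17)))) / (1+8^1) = -1304 / 663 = -1.97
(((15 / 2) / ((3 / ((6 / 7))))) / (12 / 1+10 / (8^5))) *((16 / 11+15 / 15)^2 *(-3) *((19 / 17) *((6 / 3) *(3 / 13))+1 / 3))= -100866539520 / 36803397631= -2.74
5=5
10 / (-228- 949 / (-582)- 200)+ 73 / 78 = 17660771 / 19355466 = 0.91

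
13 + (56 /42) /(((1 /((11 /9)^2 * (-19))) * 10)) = 11197 /1215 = 9.22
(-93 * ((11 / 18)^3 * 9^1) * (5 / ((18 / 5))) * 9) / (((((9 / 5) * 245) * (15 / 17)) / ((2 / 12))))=-3507185 / 3429216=-1.02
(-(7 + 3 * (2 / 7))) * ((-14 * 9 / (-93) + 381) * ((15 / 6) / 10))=-651915 / 868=-751.05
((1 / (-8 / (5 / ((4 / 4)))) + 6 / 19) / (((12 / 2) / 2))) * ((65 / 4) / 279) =-3055 / 508896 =-0.01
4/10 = 2/5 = 0.40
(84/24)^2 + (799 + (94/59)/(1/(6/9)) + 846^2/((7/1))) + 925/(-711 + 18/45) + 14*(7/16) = 3629578883365/35217336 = 103062.28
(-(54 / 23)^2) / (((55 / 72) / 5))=-209952 / 5819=-36.08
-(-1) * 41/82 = 1/2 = 0.50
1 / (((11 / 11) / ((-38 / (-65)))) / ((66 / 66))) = 38 / 65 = 0.58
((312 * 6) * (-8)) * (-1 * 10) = 149760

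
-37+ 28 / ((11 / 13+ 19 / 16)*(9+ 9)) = -137947 / 3807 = -36.24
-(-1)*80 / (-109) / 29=-80 / 3161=-0.03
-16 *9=-144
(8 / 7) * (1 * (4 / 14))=16 / 49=0.33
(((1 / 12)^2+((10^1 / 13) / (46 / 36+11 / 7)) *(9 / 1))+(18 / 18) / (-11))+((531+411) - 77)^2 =5531291604649 / 7392528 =748227.35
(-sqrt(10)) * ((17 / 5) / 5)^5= -1419857 * sqrt(10) / 9765625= -0.46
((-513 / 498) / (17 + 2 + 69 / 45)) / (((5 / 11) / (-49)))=3591 / 664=5.41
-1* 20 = -20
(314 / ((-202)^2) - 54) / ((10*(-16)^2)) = -1101551 / 52229120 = -0.02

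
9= 9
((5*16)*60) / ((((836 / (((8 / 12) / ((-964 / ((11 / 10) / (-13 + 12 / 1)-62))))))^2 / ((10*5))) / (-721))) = -7176852025 / 15222216966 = -0.47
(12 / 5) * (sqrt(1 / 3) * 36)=144 * sqrt(3) / 5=49.88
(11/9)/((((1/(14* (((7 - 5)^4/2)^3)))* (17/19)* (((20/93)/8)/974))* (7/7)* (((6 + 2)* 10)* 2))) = 2217352.63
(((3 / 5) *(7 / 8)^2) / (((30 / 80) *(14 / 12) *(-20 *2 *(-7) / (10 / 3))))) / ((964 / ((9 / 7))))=9 / 539840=0.00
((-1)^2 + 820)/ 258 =3.18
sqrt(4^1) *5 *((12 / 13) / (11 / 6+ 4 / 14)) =5040 / 1157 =4.36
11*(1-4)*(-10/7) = 330/7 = 47.14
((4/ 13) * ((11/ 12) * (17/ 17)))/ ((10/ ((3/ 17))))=11/ 2210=0.00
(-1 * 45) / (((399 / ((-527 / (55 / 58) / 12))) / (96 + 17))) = 1726979 / 2926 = 590.22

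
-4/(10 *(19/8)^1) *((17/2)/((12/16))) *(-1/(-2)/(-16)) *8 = 0.48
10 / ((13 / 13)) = 10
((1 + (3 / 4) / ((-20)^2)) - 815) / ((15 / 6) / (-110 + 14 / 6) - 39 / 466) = 98017095823 / 12873600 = 7613.81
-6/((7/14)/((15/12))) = -15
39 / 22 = 1.77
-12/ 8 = -3/ 2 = -1.50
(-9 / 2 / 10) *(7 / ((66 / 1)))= -21 / 440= -0.05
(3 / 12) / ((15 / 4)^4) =64 / 50625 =0.00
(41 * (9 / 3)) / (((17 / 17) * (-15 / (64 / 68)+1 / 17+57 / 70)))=-8.16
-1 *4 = -4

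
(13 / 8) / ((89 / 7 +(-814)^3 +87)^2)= 49 / 8771805300081917600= 0.00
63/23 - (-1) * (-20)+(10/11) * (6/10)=-16.72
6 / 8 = 3 / 4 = 0.75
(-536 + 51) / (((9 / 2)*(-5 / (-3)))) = -194 / 3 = -64.67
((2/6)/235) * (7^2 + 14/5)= 259/3525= 0.07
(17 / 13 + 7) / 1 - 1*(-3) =147 / 13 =11.31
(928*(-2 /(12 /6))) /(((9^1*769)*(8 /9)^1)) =-116 /769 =-0.15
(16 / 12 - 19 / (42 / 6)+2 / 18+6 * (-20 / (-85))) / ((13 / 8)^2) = 9728 / 180999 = 0.05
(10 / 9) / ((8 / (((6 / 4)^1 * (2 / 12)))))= 5 / 144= 0.03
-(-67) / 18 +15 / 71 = 5027 / 1278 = 3.93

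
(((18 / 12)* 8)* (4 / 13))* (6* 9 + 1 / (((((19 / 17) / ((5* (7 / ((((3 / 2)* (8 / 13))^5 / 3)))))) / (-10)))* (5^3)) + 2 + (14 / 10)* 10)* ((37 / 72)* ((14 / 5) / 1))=59985677647 / 192067200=312.32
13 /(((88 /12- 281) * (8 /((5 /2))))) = -195 /13136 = -0.01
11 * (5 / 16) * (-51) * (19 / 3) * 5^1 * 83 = -7372475 / 16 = -460779.69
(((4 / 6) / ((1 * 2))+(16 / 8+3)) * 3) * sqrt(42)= 103.69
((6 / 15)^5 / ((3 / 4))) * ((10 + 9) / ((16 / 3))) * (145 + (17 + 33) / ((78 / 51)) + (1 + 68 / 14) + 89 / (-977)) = 2479231264 / 277834375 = 8.92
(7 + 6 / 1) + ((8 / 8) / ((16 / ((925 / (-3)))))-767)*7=-263563 / 48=-5490.90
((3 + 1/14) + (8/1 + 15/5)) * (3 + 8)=2167/14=154.79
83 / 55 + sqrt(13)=5.11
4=4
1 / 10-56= -559 / 10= -55.90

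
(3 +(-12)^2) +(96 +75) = 318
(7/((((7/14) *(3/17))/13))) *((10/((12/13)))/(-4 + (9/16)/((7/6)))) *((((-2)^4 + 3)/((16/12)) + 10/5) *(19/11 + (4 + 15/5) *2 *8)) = -5869497.90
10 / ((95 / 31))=62 / 19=3.26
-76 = -76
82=82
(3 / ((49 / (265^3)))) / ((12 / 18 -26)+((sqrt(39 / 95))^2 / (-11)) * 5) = -35004704625 / 784049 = -44646.07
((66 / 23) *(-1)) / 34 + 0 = -33 / 391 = -0.08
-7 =-7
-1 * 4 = -4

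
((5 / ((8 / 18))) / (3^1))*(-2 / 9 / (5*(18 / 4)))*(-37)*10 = 370 / 27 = 13.70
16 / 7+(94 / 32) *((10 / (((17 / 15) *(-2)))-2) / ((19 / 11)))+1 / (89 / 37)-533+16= -1690976463 / 3219664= -525.20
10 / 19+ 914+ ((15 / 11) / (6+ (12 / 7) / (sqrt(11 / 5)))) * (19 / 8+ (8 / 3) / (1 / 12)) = 145570429 / 157776 -875 * sqrt(55) / 4152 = 921.08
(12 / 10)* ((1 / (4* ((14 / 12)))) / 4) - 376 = -52631 / 140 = -375.94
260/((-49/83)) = -21580/49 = -440.41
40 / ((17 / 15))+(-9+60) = 1467 / 17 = 86.29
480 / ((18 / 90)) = 2400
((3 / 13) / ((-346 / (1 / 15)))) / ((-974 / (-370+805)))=87 / 4381052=0.00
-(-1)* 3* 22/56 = 33/28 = 1.18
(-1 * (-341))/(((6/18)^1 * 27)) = 341/9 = 37.89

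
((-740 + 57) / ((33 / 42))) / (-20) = 4781 / 110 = 43.46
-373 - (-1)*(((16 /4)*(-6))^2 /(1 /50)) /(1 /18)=518027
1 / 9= 0.11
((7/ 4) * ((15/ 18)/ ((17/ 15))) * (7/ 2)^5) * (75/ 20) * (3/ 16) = 132355125/ 278528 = 475.20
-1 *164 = -164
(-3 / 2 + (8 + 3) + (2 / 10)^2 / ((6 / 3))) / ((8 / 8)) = 238 / 25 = 9.52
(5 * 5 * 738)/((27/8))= 16400/3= 5466.67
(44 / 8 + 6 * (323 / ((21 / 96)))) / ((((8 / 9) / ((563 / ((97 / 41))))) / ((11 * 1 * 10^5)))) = 1772599979081250 / 679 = 2610603798352.36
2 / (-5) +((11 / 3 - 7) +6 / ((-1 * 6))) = -71 / 15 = -4.73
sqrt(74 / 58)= sqrt(1073) / 29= 1.13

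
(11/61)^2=121/3721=0.03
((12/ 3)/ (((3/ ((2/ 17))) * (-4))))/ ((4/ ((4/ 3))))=-0.01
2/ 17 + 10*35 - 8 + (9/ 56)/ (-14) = 342.11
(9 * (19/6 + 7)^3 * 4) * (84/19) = 3177734/19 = 167249.16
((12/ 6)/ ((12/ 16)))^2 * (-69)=-1472/ 3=-490.67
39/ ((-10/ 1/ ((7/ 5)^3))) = -13377/ 1250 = -10.70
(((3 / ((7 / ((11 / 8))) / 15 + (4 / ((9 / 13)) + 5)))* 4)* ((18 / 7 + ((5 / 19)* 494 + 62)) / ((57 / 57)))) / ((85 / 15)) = 24270840 / 654857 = 37.06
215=215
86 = 86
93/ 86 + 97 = 8435/ 86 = 98.08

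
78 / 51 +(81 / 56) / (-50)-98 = -4593377 / 47600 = -96.50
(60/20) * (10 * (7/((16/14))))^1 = 735/4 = 183.75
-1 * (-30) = 30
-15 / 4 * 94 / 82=-705 / 164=-4.30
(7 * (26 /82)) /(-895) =-91 /36695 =-0.00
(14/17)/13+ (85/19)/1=19051/4199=4.54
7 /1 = 7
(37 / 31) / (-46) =-37 / 1426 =-0.03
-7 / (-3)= 7 / 3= 2.33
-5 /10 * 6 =-3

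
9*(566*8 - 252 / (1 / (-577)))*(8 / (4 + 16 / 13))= 35084088 / 17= 2063769.88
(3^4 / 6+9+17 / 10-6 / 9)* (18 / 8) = 1059 / 20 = 52.95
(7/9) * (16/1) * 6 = 224/3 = 74.67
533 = 533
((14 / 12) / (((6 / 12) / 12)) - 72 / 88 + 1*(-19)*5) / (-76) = 373 / 418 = 0.89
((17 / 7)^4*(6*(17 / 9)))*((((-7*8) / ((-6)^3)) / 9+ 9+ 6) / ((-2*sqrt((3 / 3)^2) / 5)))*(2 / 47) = -51853177640 / 82265463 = -630.32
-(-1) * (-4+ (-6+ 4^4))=246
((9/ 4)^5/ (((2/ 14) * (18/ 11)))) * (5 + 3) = 505197/ 256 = 1973.43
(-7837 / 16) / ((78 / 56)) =-54859 / 156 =-351.66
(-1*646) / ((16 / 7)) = -2261 / 8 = -282.62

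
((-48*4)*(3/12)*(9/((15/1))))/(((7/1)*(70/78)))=-5616/1225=-4.58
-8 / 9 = -0.89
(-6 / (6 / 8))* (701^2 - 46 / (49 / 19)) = -3931065.31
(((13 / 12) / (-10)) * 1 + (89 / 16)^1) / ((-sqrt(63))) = -187 * sqrt(7) / 720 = -0.69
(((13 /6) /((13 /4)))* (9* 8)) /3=16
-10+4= -6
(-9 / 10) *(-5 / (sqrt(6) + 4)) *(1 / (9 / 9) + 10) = 99 / 5 - 99 *sqrt(6) / 20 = 7.68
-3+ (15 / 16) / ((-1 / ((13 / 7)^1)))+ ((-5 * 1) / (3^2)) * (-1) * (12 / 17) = -24841 / 5712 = -4.35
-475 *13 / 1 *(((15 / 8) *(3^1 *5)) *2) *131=-182008125 / 4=-45502031.25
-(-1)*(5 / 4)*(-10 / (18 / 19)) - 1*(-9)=-151 / 36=-4.19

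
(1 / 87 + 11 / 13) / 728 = 485 / 411684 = 0.00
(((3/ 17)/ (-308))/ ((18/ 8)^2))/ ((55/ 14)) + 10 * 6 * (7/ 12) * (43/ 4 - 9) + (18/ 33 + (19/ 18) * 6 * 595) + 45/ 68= 2127582749/ 555390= 3830.79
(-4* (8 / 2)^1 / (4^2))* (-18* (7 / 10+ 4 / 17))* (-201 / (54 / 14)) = -74571 / 85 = -877.31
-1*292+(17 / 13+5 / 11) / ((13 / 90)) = -520148 / 1859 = -279.80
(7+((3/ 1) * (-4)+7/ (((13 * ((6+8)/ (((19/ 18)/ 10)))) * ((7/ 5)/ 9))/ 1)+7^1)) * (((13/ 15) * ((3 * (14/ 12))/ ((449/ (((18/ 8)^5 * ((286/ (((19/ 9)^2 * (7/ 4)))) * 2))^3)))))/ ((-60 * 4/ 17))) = -35658185030349582052180964421/ 486230227356942860288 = -73336010.44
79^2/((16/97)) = 605377/16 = 37836.06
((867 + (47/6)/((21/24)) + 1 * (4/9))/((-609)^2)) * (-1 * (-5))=276065/23365503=0.01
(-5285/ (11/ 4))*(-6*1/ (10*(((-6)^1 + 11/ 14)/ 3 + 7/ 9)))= -1598184/ 1331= -1200.74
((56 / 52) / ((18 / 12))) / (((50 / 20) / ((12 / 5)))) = 224 / 325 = 0.69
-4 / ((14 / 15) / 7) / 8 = -15 / 4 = -3.75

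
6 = 6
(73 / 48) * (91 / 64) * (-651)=-1441531 / 1024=-1407.75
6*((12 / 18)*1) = 4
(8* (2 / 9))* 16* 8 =2048 / 9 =227.56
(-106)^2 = 11236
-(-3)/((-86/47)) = -141/86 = -1.64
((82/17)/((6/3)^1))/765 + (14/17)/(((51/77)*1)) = 16211/13005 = 1.25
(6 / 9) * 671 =1342 / 3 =447.33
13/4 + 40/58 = 457/116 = 3.94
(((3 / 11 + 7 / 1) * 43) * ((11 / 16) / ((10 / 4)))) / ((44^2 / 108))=1161 / 242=4.80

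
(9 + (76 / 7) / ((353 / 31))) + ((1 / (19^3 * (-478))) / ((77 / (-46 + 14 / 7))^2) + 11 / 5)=1723056152572 / 141774946985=12.15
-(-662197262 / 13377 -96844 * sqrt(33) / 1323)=96844 * sqrt(33) / 1323 + 662197262 / 13377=49923.18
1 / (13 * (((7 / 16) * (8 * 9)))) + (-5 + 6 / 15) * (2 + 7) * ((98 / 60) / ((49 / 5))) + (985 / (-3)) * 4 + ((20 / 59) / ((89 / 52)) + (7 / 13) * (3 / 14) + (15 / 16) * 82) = -213831592909 / 172022760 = -1243.04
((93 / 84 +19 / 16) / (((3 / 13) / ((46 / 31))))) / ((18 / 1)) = 76843 / 93744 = 0.82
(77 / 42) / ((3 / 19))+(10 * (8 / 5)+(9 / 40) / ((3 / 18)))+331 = 64793 / 180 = 359.96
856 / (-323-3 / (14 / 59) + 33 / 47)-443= -98196461 / 220391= -445.56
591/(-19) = -591/19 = -31.11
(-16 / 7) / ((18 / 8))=-64 / 63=-1.02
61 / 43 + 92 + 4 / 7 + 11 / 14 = 57055 / 602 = 94.78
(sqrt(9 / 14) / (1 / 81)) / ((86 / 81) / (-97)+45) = 1909251 * sqrt(14) / 4948706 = 1.44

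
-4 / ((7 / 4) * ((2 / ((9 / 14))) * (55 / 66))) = -216 / 245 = -0.88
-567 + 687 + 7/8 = 967/8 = 120.88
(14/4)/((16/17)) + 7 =343/32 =10.72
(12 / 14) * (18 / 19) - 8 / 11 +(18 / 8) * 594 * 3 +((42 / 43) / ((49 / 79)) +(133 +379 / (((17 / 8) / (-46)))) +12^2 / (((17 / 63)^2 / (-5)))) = -72453947149 / 5194486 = -13948.24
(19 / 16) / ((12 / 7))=133 / 192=0.69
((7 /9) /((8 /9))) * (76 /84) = 19 /24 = 0.79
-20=-20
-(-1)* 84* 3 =252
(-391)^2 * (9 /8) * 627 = 862707483 /8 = 107838435.38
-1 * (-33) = 33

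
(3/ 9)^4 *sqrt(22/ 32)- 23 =-23 + sqrt(11)/ 324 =-22.99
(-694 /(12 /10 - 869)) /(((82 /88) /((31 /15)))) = 946616 /533697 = 1.77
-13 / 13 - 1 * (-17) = 16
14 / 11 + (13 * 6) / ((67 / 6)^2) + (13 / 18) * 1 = 2329139 / 888822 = 2.62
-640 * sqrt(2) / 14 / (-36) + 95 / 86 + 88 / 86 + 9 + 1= 80 * sqrt(2) / 63 + 1043 / 86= 13.92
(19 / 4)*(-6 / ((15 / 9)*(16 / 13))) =-2223 / 160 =-13.89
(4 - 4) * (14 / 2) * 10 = 0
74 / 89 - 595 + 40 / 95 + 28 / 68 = -593.34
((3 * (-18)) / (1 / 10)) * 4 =-2160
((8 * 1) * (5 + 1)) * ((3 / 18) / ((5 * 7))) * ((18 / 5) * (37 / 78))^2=98568 / 147875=0.67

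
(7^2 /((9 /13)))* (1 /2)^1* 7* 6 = 4459 /3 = 1486.33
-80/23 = -3.48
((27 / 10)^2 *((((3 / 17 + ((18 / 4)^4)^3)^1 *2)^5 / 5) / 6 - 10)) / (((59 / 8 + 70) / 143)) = 3546479723710283048053318312202187458287430697477155419783167866037 / 158327014213516104795422720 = 22399713285362556757550070000000000000000.00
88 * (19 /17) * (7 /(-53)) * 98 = -1146992 /901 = -1273.02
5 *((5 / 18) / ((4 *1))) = 25 / 72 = 0.35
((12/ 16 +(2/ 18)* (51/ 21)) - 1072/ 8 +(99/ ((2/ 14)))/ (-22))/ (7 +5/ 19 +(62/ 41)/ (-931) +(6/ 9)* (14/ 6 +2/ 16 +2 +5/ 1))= -226021397/ 18643297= -12.12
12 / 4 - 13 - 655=-665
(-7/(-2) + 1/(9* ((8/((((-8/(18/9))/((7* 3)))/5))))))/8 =3307/7560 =0.44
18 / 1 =18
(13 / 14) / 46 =13 / 644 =0.02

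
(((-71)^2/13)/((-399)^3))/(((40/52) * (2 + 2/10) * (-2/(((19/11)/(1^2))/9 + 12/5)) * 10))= 6467603/13834917142200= 0.00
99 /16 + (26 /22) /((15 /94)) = 35887 /2640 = 13.59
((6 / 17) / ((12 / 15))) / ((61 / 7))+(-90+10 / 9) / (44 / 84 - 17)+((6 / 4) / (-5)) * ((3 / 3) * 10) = 2632477 / 1076406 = 2.45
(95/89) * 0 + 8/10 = 4/5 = 0.80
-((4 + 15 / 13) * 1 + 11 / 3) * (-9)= 1032 / 13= 79.38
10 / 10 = 1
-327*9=-2943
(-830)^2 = 688900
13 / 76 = 0.17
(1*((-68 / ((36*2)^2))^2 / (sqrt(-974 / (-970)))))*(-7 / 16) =-2023*sqrt(236195) / 13087567872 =-0.00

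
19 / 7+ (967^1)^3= 6329617460 / 7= 904231065.71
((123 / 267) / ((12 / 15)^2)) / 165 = 205 / 46992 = 0.00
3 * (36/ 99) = 12/ 11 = 1.09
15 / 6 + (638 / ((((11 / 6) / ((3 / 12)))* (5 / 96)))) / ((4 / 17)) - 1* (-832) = 79337 / 10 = 7933.70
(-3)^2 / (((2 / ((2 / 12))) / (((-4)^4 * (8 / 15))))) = 512 / 5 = 102.40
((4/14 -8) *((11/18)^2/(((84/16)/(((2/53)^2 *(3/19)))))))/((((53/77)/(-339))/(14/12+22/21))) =0.13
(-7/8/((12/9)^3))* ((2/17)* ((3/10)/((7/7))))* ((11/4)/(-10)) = 6237/1740800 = 0.00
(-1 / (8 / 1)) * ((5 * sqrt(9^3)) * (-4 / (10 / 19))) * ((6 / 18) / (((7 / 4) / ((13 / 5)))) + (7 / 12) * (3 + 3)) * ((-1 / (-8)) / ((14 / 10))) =143469 / 3136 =45.75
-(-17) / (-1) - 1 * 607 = -624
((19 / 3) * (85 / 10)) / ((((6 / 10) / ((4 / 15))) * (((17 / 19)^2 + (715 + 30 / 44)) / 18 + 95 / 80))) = 41044256 / 70320759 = 0.58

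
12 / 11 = 1.09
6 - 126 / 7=-12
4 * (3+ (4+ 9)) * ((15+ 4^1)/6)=608/3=202.67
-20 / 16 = -5 / 4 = -1.25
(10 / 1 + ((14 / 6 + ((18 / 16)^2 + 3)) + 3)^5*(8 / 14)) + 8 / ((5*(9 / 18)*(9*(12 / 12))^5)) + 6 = 25843548620366116957 / 554779583447040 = 46583.45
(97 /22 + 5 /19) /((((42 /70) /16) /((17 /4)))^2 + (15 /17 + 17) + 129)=112883400 /3548738281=0.03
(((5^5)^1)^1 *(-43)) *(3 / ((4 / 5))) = -503906.25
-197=-197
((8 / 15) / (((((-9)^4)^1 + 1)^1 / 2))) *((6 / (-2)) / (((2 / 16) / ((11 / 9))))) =-704 / 147645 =-0.00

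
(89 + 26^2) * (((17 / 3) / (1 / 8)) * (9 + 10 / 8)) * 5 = 1777350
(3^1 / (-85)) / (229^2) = -3 / 4457485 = -0.00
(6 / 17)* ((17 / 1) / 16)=3 / 8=0.38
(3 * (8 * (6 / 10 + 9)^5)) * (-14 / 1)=-85614133248 / 3125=-27396522.64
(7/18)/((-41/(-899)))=6293/738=8.53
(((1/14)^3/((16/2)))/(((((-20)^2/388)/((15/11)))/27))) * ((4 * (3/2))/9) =2619/2414720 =0.00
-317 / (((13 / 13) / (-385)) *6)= 122045 / 6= 20340.83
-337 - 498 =-835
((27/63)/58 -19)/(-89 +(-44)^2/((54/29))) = -208197/10421614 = -0.02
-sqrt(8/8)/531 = -1/531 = -0.00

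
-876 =-876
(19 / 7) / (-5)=-19 / 35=-0.54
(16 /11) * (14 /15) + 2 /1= 554 /165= 3.36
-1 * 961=-961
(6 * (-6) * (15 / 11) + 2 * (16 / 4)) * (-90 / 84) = 3390 / 77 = 44.03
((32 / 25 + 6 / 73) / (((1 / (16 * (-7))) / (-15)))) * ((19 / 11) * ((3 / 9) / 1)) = 480928 / 365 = 1317.61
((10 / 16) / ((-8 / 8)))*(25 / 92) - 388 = -388.17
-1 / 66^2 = -1 / 4356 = -0.00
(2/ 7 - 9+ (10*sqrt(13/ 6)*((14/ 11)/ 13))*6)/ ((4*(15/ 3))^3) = -61/ 56000+ 7*sqrt(78)/ 57200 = -0.00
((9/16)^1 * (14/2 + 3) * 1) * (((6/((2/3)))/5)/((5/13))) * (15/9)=351/8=43.88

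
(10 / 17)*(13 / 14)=65 / 119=0.55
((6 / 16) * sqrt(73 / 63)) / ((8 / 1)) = sqrt(511) / 448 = 0.05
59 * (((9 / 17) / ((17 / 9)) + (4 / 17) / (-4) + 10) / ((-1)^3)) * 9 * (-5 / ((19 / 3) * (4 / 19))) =11764305 / 578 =20353.47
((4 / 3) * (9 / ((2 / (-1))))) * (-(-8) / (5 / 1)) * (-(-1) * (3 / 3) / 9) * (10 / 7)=-32 / 21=-1.52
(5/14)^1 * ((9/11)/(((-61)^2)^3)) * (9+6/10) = 216/3967068825797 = 0.00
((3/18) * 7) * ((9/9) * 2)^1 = 2.33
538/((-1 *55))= -9.78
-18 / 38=-9 / 19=-0.47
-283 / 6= -47.17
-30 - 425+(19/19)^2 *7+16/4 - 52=-496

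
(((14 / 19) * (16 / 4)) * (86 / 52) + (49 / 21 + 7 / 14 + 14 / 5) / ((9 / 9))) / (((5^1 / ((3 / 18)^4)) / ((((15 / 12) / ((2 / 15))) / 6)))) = 0.00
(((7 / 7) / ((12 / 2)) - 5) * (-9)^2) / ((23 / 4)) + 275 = 4759 / 23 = 206.91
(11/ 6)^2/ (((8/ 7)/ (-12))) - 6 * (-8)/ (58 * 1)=-23987/ 696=-34.46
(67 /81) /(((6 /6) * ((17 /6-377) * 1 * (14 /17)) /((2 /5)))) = -2278 /2121525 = -0.00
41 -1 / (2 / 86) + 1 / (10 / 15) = -1 / 2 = -0.50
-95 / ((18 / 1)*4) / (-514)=0.00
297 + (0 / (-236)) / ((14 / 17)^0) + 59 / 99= 29462 / 99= 297.60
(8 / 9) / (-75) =-8 / 675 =-0.01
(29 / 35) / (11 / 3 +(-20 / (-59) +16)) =5133 / 123935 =0.04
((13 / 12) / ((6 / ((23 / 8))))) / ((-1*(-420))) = 299 / 241920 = 0.00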